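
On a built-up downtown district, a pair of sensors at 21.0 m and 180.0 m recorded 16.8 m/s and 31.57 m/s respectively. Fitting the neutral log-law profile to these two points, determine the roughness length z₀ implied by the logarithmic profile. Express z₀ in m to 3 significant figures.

Log law: V(z) ∝ ln(z/z₀). With r = V₁/V₂ = 16.8/31.57 = 0.53215,
r · ln(z₂/z₀) = ln(z₁/z₀) ⇒ ln z₀ = (ln z₁ − r·ln z₂)/(1 − r)
ln z₀ = (3.04452 − 0.53215×5.19296) / 0.46785 = 0.6008
z₀ = exp(0.6008) = 1.824 m

z₀ ≈ 1.82 m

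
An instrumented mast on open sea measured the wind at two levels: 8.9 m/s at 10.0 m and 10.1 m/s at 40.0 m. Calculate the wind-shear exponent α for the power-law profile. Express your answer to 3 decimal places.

Power law: V₂/V₁ = (z₂/z₁)^α ⇒ α = ln(V₂/V₁) / ln(z₂/z₁)
α = ln(10.1/8.9) / ln(40.0/10.0) = ln(1.1348) / ln(4.0000)
  = 0.12648 / 1.38629 = 0.09124

α ≈ 0.091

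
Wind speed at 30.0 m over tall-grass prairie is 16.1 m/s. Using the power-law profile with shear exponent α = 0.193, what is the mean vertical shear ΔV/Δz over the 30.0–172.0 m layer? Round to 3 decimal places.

0.045 m/s/m

Power law: V₂ = V₁ · (z₂/z₁)^α = 16.1 × (5.7333)^0.193 = 22.5527 m/s
ΔV/Δz = (22.5527 − 16.1)/(172.0 − 30.0) = 6.4527/142.0000 = 0.04544 m/s/m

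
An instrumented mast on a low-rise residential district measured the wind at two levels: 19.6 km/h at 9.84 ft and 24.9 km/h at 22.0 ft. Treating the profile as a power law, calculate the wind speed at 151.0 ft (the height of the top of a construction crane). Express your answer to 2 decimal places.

44.16 km/h

First find α: α = ln(V₂/V₁)/ln(z₂/z₁) = ln(24.9/19.6)/ln(22.0/9.84) = 0.23934/0.80459 = 0.2975
Extrapolate from 22.0 ft to 151.0 ft: V₃ = 24.9 × (151.0/22.0)^0.2975 = 24.9 × 1.7736 = 44.1618 km/h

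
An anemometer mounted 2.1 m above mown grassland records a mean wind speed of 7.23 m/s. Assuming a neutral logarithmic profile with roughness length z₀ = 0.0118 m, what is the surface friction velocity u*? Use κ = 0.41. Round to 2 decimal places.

u* ≈ 0.57 m/s

Log law: V(z) = (u*/κ) · ln(z/z₀) ⇒ u* = κ · V / ln(z/z₀)
u* = 0.41 × 7.23 / ln(2.1/0.0118) = 0.41 × 7.23 / 5.1816
   = 2.9643 / 5.1816 = 0.5721 m/s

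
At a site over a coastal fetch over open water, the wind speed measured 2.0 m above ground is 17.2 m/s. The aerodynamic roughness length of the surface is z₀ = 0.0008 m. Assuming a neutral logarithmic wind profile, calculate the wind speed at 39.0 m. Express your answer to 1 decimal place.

23.7 m/s

Log law: V(z) ∝ ln(z/z₀), so V₂/V₁ = ln(z₂/z₀) / ln(z₁/z₀).
ln(39.0/0.0008) = 10.7945, ln(2.0/0.0008) = 7.8240
V₂ = 17.2 × 10.7945/7.8240 = 17.2 × 1.3797 = 23.7300 m/s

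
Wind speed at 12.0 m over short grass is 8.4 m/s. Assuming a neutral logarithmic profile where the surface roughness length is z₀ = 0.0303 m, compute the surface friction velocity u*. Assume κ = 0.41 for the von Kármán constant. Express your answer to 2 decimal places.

Log law: V(z) = (u*/κ) · ln(z/z₀) ⇒ u* = κ · V / ln(z/z₀)
u* = 0.41 × 8.4 / ln(12.0/0.0303) = 0.41 × 8.4 / 5.9815
   = 3.4440 / 5.9815 = 0.5758 m/s

u* ≈ 0.58 m/s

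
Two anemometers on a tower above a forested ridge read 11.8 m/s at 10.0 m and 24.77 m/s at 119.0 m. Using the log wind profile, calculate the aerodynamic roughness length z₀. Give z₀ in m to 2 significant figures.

z₀ ≈ 1.1 m

Log law: V(z) ∝ ln(z/z₀). With r = V₁/V₂ = 11.8/24.77 = 0.47638,
r · ln(z₂/z₀) = ln(z₁/z₀) ⇒ ln z₀ = (ln z₁ − r·ln z₂)/(1 − r)
ln z₀ = (2.30259 − 0.47638×4.77912) / 0.52362 = 0.0495
z₀ = exp(0.0495) = 1.051 m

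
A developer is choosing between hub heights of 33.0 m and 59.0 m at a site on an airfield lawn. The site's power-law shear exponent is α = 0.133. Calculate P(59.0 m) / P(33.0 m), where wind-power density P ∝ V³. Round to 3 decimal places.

1.261

Speed ratio: V_B/V_A = (z_B/z_A)^α = (59.0/33.0)^0.133 = (1.7879)^0.133 = 1.08034
Power-density ratio: P_B/P_A = (V_B/V_A)³ = (1.08034)³ = 1.26091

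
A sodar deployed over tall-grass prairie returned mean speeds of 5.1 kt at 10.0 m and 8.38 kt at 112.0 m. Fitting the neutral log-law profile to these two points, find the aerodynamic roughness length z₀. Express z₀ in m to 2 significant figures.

Log law: V(z) ∝ ln(z/z₀). With r = V₁/V₂ = 5.1/8.38 = 0.60859,
r · ln(z₂/z₀) = ln(z₁/z₀) ⇒ ln z₀ = (ln z₁ − r·ln z₂)/(1 − r)
ln z₀ = (2.30259 − 0.60859×4.71850) / 0.39141 = -1.4539
z₀ = exp(-1.4539) = 0.2337 m

z₀ ≈ 0.23 m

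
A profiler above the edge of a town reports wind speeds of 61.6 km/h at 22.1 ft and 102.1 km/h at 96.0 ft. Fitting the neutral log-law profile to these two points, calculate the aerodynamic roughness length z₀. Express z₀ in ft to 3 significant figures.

Log law: V(z) ∝ ln(z/z₀). With r = V₁/V₂ = 61.6/102.1 = 0.60333,
r · ln(z₂/z₀) = ln(z₁/z₀) ⇒ ln z₀ = (ln z₁ − r·ln z₂)/(1 − r)
ln z₀ = (3.09558 − 0.60333×4.56435) / 0.39667 = 0.8616
z₀ = exp(0.8616) = 2.367 ft

z₀ ≈ 2.37 ft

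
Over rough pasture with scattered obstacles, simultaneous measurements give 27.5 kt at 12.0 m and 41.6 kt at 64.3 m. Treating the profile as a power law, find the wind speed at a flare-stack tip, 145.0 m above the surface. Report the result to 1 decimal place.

First find α: α = ln(V₂/V₁)/ln(z₂/z₁) = ln(41.6/27.5)/ln(64.3/12.0) = 0.41391/1.67865 = 0.2466
Extrapolate from 64.3 m to 145.0 m: V₃ = 41.6 × (145.0/64.3)^0.2466 = 41.6 × 1.2220 = 50.8362 kt

50.8 kt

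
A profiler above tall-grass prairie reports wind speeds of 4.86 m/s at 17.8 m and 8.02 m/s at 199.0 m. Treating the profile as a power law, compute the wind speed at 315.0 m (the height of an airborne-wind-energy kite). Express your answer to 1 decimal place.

First find α: α = ln(V₂/V₁)/ln(z₂/z₁) = ln(8.02/4.86)/ln(199.0/17.8) = 0.50090/2.41411 = 0.2075
Extrapolate from 199.0 m to 315.0 m: V₃ = 8.02 × (315.0/199.0)^0.2075 = 8.02 × 1.1000 = 8.8218 m/s

8.8 m/s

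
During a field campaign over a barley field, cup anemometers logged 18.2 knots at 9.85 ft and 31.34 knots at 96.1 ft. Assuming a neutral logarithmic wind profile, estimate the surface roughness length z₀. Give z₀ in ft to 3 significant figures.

z₀ ≈ 0.420 ft

Log law: V(z) ∝ ln(z/z₀). With r = V₁/V₂ = 18.2/31.34 = 0.58073,
r · ln(z₂/z₀) = ln(z₁/z₀) ⇒ ln z₀ = (ln z₁ − r·ln z₂)/(1 − r)
ln z₀ = (2.28747 − 0.58073×4.56539) / 0.41927 = -0.8676
z₀ = exp(-0.8676) = 0.4199 ft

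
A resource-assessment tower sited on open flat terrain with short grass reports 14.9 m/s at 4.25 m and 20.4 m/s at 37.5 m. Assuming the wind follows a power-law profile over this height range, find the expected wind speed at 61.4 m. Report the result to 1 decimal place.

21.9 m/s

First find α: α = ln(V₂/V₁)/ln(z₂/z₁) = ln(20.4/14.9)/ln(37.5/4.25) = 0.31417/2.17742 = 0.1443
Extrapolate from 37.5 m to 61.4 m: V₃ = 20.4 × (61.4/37.5)^0.1443 = 20.4 × 1.0737 = 21.9042 m/s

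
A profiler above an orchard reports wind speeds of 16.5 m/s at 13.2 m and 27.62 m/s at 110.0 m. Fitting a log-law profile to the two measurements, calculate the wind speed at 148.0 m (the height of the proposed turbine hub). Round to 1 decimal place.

29.2 m/s

Log law: V ∝ ln(z/z₀). From the pair, with r = V₁/V₂ = 0.59739,
ln z₀ = (ln z₁ − r·ln z₂)/(1 − r) = (2.5802 − 0.59739×4.7005)/0.40261 = -0.5659 → z₀ = 0.5679 m
V₃ = V₁ · ln(z₃/z₀)/ln(z₁/z₀) = 16.5 × 5.5631/3.1461 = 29.1762 m/s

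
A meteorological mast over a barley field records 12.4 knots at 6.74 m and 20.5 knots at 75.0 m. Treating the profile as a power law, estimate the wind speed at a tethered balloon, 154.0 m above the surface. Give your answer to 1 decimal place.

23.8 knots

First find α: α = ln(V₂/V₁)/ln(z₂/z₁) = ln(20.5/12.4)/ln(75.0/6.74) = 0.50273/2.40943 = 0.2087
Extrapolate from 75.0 m to 154.0 m: V₃ = 20.5 × (154.0/75.0)^0.2087 = 20.5 × 1.1620 = 23.8204 knots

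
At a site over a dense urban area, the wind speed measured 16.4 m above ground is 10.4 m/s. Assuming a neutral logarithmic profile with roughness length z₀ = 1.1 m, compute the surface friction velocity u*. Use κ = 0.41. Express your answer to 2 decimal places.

u* ≈ 1.58 m/s

Log law: V(z) = (u*/κ) · ln(z/z₀) ⇒ u* = κ · V / ln(z/z₀)
u* = 0.41 × 10.4 / ln(16.4/1.1) = 0.41 × 10.4 / 2.7020
   = 4.2640 / 2.7020 = 1.5781 m/s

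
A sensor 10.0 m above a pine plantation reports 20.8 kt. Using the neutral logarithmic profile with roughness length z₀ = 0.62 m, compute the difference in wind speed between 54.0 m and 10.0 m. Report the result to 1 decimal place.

12.6 kt

Log law: V₂ = V₁ · ln(z₂/z₀)/ln(z₁/z₀) = 20.8 × 4.4670/2.7806 = 33.4148 kt
ΔV = 33.4148 − 20.8 = 12.6148 kt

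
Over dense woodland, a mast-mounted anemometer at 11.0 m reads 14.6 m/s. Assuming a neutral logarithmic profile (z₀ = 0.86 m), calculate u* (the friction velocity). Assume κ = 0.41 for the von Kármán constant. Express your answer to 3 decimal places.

Log law: V(z) = (u*/κ) · ln(z/z₀) ⇒ u* = κ · V / ln(z/z₀)
u* = 0.41 × 14.6 / ln(11.0/0.86) = 0.41 × 14.6 / 2.5487
   = 5.9860 / 2.5487 = 2.3486 m/s

u* ≈ 2.349 m/s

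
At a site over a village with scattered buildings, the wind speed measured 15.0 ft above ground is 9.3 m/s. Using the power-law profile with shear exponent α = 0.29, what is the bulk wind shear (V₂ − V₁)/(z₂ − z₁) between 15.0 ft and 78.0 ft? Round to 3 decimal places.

Power law: V₂ = V₁ · (z₂/z₁)^α = 9.3 × (5.2000)^0.29 = 15.0011 m/s
ΔV/Δz = (15.0011 − 9.3)/(78.0 − 15.0) = 5.7011/63.0000 = 0.09049 m/s/ft

0.090 m/s/ft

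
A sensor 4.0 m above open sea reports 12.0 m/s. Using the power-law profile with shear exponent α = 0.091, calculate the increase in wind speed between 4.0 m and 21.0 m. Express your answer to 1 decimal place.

2.0 m/s

Power law: V₂ = V₁ · (z₂/z₁)^α = 12.0 × (5.2500)^0.091 = 13.9545 m/s
ΔV = 13.9545 − 12.0 = 1.9545 m/s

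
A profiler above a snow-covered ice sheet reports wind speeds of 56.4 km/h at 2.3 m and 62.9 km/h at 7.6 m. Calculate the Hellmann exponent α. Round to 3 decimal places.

Power law: V₂/V₁ = (z₂/z₁)^α ⇒ α = ln(V₂/V₁) / ln(z₂/z₁)
α = ln(62.9/56.4) / ln(7.6/2.3) = ln(1.1152) / ln(3.3043)
  = 0.10908 / 1.19524 = 0.09126

α ≈ 0.091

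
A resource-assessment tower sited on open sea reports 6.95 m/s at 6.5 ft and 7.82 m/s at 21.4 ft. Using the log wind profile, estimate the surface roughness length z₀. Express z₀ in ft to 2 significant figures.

z₀ ≈ 0.00048 ft

Log law: V(z) ∝ ln(z/z₀). With r = V₁/V₂ = 6.95/7.82 = 0.88875,
r · ln(z₂/z₀) = ln(z₁/z₀) ⇒ ln z₀ = (ln z₁ − r·ln z₂)/(1 − r)
ln z₀ = (1.87180 − 0.88875×3.06339) / 0.11125 = -7.6472
z₀ = exp(-7.6472) = 0.0004774 ft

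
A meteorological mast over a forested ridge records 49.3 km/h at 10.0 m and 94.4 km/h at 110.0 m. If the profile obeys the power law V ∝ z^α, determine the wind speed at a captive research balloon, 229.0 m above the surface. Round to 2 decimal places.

First find α: α = ln(V₂/V₁)/ln(z₂/z₁) = ln(94.4/49.3)/ln(110.0/10.0) = 0.64962/2.39790 = 0.2709
Extrapolate from 110.0 m to 229.0 m: V₃ = 94.4 × (229.0/110.0)^0.2709 = 94.4 × 1.2197 = 115.1441 km/h

115.14 km/h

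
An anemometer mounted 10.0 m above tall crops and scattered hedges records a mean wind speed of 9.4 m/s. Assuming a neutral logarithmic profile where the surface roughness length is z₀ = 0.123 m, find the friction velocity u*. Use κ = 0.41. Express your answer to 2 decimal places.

Log law: V(z) = (u*/κ) · ln(z/z₀) ⇒ u* = κ · V / ln(z/z₀)
u* = 0.41 × 9.4 / ln(10.0/0.123) = 0.41 × 9.4 / 4.3982
   = 3.8540 / 4.3982 = 0.8763 m/s

u* ≈ 0.88 m/s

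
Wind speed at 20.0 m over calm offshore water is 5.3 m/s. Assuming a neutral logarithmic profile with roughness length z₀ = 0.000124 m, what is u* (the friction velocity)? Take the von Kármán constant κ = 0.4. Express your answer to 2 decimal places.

Log law: V(z) = (u*/κ) · ln(z/z₀) ⇒ u* = κ · V / ln(z/z₀)
u* = 0.4 × 5.3 / ln(20.0/0.000124) = 0.4 × 5.3 / 11.9910
   = 2.1200 / 11.9910 = 0.1768 m/s

u* ≈ 0.18 m/s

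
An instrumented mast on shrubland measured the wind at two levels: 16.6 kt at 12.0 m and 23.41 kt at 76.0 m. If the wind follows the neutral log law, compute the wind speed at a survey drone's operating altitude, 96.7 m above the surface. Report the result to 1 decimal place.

Log law: V ∝ ln(z/z₀). From the pair, with r = V₁/V₂ = 0.70910,
ln z₀ = (ln z₁ − r·ln z₂)/(1 − r) = (2.4849 − 0.70910×4.3307)/0.29090 = -2.0145 → z₀ = 0.1334 m
V₃ = V₁ · ln(z₃/z₀)/ln(z₁/z₀) = 16.6 × 6.5861/4.4994 = 24.2987 kt

24.3 kt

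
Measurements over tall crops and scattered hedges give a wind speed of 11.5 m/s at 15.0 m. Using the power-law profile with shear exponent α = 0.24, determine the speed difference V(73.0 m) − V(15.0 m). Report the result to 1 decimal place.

Power law: V₂ = V₁ · (z₂/z₁)^α = 11.5 × (4.8667)^0.24 = 16.8125 m/s
ΔV = 16.8125 − 11.5 = 5.3125 m/s

5.3 m/s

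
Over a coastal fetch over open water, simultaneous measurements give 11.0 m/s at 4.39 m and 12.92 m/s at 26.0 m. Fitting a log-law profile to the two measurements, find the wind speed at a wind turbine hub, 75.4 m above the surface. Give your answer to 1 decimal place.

14.1 m/s

Log law: V ∝ ln(z/z₀). From the pair, with r = V₁/V₂ = 0.85139,
ln z₀ = (ln z₁ − r·ln z₂)/(1 − r) = (1.4793 − 0.85139×3.2581)/0.14861 = -8.7115 → z₀ = 0.0001647 m
V₃ = V₁ · ln(z₃/z₀)/ln(z₁/z₀) = 11.0 × 13.0343/10.1909 = 14.0692 m/s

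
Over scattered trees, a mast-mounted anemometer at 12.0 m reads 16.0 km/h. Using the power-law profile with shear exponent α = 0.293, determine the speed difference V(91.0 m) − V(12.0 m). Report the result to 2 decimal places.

Power law: V₂ = V₁ · (z₂/z₁)^α = 16.0 × (7.5833)^0.293 = 28.9680 km/h
ΔV = 28.9680 − 16.0 = 12.9680 km/h

12.97 km/h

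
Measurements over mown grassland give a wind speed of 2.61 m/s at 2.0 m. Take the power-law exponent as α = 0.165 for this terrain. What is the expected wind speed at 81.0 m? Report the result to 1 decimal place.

4.8 m/s

Power-law profile: V₂ = V₁ · (z₂/z₁)^α
V₂ = 2.61 × (81.0/2.0)^0.165 = 2.61 × (40.5000)^0.165
    = 2.61 × 1.8417 = 4.8070 m/s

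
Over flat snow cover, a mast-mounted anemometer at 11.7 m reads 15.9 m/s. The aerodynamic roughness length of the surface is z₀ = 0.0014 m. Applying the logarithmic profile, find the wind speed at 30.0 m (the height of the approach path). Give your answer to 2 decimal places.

17.56 m/s

Log law: V(z) ∝ ln(z/z₀), so V₂/V₁ = ln(z₂/z₀) / ln(z₁/z₀).
ln(30.0/0.0014) = 9.9725, ln(11.7/0.0014) = 9.0309
V₂ = 15.9 × 9.9725/9.0309 = 15.9 × 1.1043 = 17.5578 m/s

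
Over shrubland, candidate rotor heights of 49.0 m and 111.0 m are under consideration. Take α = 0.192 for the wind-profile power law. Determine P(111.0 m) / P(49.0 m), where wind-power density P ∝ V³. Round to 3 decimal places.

1.602

Speed ratio: V_B/V_A = (z_B/z_A)^α = (111.0/49.0)^0.192 = (2.2653)^0.192 = 1.17000
Power-density ratio: P_B/P_A = (V_B/V_A)³ = (1.17000)³ = 1.60160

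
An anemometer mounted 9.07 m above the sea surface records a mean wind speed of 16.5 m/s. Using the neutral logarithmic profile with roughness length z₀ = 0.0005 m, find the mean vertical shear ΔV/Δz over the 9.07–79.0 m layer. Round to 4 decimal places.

0.0521 m/s/m

Log law: V₂ = V₁ · ln(z₂/z₀)/ln(z₁/z₀) = 16.5 × 11.9704/9.8059 = 20.1421 m/s
ΔV/Δz = (20.1421 − 16.5)/(79.0 − 9.07) = 3.6421/69.9300 = 0.05208 m/s/m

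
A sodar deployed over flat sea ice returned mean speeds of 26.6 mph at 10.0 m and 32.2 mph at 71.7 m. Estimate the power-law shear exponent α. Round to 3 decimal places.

α ≈ 0.097

Power law: V₂/V₁ = (z₂/z₁)^α ⇒ α = ln(V₂/V₁) / ln(z₂/z₁)
α = ln(32.2/26.6) / ln(71.7/10.0) = ln(1.2105) / ln(7.1700)
  = 0.19106 / 1.96991 = 0.09699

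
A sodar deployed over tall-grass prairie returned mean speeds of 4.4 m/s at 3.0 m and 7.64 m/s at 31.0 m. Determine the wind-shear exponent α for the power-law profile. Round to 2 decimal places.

α ≈ 0.24

Power law: V₂/V₁ = (z₂/z₁)^α ⇒ α = ln(V₂/V₁) / ln(z₂/z₁)
α = ln(7.64/4.4) / ln(31.0/3.0) = ln(1.7364) / ln(10.3333)
  = 0.55179 / 2.33537 = 0.23628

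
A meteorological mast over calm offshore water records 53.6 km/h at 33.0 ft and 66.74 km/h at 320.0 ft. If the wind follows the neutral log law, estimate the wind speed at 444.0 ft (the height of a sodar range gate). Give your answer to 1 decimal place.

68.6 km/h

Log law: V ∝ ln(z/z₀). From the pair, with r = V₁/V₂ = 0.80312,
ln z₀ = (ln z₁ − r·ln z₂)/(1 − r) = (3.4965 − 0.80312×5.7683)/0.19688 = -5.7706 → z₀ = 0.003118 ft
V₃ = V₁ · ln(z₃/z₀)/ln(z₁/z₀) = 53.6 × 11.8664/9.2671 = 68.6343 km/h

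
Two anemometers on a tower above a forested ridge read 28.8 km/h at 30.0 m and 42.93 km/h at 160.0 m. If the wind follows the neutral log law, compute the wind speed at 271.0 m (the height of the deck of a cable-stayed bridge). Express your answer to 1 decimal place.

Log law: V ∝ ln(z/z₀). From the pair, with r = V₁/V₂ = 0.67086,
ln z₀ = (ln z₁ − r·ln z₂)/(1 − r) = (3.4012 − 0.67086×5.0752)/0.32914 = -0.0107 → z₀ = 0.9893 m
V₃ = V₁ · ln(z₃/z₀)/ln(z₁/z₀) = 28.8 × 5.6128/3.4119 = 47.3779 km/h

47.4 km/h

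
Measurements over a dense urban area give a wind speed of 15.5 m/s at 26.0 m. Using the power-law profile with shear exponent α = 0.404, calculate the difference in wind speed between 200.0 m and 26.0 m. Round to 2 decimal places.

Power law: V₂ = V₁ · (z₂/z₁)^α = 15.5 × (7.6923)^0.404 = 35.3426 m/s
ΔV = 35.3426 − 15.5 = 19.8426 m/s

19.84 m/s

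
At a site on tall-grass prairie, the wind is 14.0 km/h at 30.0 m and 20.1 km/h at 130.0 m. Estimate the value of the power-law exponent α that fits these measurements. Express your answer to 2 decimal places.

Power law: V₂/V₁ = (z₂/z₁)^α ⇒ α = ln(V₂/V₁) / ln(z₂/z₁)
α = ln(20.1/14.0) / ln(130.0/30.0) = ln(1.4357) / ln(4.3333)
  = 0.36166 / 1.46634 = 0.24664

α ≈ 0.25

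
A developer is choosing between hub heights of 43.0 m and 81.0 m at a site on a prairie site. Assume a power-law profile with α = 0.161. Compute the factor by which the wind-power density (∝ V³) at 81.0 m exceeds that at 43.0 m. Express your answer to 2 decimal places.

1.36

Speed ratio: V_B/V_A = (z_B/z_A)^α = (81.0/43.0)^0.161 = (1.8837)^0.161 = 1.10733
Power-density ratio: P_B/P_A = (V_B/V_A)³ = (1.10733)³ = 1.35779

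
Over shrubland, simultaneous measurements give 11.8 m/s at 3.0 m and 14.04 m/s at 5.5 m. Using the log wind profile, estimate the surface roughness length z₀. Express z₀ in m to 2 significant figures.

z₀ ≈ 0.12 m

Log law: V(z) ∝ ln(z/z₀). With r = V₁/V₂ = 11.8/14.04 = 0.84046,
r · ln(z₂/z₀) = ln(z₁/z₀) ⇒ ln z₀ = (ln z₁ − r·ln z₂)/(1 − r)
ln z₀ = (1.09861 − 0.84046×1.70475) / 0.15954 = -2.0944
z₀ = exp(-2.0944) = 0.1231 m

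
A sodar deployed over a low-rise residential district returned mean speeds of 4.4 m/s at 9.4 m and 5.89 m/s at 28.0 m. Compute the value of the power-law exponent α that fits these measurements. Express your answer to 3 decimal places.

α ≈ 0.267

Power law: V₂/V₁ = (z₂/z₁)^α ⇒ α = ln(V₂/V₁) / ln(z₂/z₁)
α = ln(5.89/4.4) / ln(28.0/9.4) = ln(1.3386) / ln(2.9787)
  = 0.29165 / 1.09149 = 0.26720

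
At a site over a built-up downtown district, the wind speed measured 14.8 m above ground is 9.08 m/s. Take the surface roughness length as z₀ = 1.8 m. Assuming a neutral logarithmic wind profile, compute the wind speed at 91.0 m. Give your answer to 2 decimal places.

Log law: V(z) ∝ ln(z/z₀), so V₂/V₁ = ln(z₂/z₀) / ln(z₁/z₀).
ln(91.0/1.8) = 3.9231, ln(14.8/1.8) = 2.1068
V₂ = 9.08 × 3.9231/2.1068 = 9.08 × 1.8621 = 16.9075 m/s

16.91 m/s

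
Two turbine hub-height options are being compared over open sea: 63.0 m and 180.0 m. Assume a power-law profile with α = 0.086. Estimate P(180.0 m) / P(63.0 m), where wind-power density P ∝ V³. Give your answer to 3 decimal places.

Speed ratio: V_B/V_A = (z_B/z_A)^α = (180.0/63.0)^0.086 = (2.8571)^0.086 = 1.09449
Power-density ratio: P_B/P_A = (V_B/V_A)³ = (1.09449)³ = 1.31108

1.311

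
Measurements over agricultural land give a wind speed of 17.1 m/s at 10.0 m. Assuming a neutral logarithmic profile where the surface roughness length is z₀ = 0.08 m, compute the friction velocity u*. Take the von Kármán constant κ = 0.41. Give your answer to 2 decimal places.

Log law: V(z) = (u*/κ) · ln(z/z₀) ⇒ u* = κ · V / ln(z/z₀)
u* = 0.41 × 17.1 / ln(10.0/0.08) = 0.41 × 17.1 / 4.8283
   = 7.0110 / 4.8283 = 1.4521 m/s

u* ≈ 1.45 m/s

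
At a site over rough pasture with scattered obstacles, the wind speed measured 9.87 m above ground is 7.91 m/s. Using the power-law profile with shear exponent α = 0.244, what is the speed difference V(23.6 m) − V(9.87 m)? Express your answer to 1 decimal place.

Power law: V₂ = V₁ · (z₂/z₁)^α = 7.91 × (2.3911)^0.244 = 9.7848 m/s
ΔV = 9.7848 − 7.91 = 1.8748 m/s

1.9 m/s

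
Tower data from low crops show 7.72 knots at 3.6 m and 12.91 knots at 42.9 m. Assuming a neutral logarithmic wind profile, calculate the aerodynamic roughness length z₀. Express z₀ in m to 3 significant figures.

z₀ ≈ 0.0903 m

Log law: V(z) ∝ ln(z/z₀). With r = V₁/V₂ = 7.72/12.91 = 0.59799,
r · ln(z₂/z₀) = ln(z₁/z₀) ⇒ ln z₀ = (ln z₁ − r·ln z₂)/(1 − r)
ln z₀ = (1.28093 − 0.59799×3.75887) / 0.40201 = -2.4049
z₀ = exp(-2.4049) = 0.09027 m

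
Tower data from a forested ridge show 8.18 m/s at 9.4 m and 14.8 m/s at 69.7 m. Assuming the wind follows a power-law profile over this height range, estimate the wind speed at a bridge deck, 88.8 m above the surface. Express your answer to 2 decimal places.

15.90 m/s

First find α: α = ln(V₂/V₁)/ln(z₂/z₁) = ln(14.8/8.18)/ln(69.7/9.4) = 0.59294/2.00349 = 0.2960
Extrapolate from 69.7 m to 88.8 m: V₃ = 14.8 × (88.8/69.7)^0.2960 = 14.8 × 1.0743 = 15.8997 m/s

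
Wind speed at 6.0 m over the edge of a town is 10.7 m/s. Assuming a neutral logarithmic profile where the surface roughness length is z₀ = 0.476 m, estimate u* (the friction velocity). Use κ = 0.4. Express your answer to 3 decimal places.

u* ≈ 1.689 m/s

Log law: V(z) = (u*/κ) · ln(z/z₀) ⇒ u* = κ · V / ln(z/z₀)
u* = 0.4 × 10.7 / ln(6.0/0.476) = 0.4 × 10.7 / 2.5341
   = 4.2800 / 2.5341 = 1.6890 m/s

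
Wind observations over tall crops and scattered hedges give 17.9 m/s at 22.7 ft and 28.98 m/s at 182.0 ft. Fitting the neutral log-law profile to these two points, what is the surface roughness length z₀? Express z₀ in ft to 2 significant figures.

z₀ ≈ 0.79 ft

Log law: V(z) ∝ ln(z/z₀). With r = V₁/V₂ = 17.9/28.98 = 0.61767,
r · ln(z₂/z₀) = ln(z₁/z₀) ⇒ ln z₀ = (ln z₁ − r·ln z₂)/(1 − r)
ln z₀ = (3.12236 − 0.61767×5.20401) / 0.38233 = -0.2406
z₀ = exp(-0.2406) = 0.7862 ft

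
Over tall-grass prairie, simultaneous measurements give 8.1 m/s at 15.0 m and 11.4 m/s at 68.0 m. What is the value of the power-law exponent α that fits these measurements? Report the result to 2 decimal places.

α ≈ 0.23

Power law: V₂/V₁ = (z₂/z₁)^α ⇒ α = ln(V₂/V₁) / ln(z₂/z₁)
α = ln(11.4/8.1) / ln(68.0/15.0) = ln(1.4074) / ln(4.5333)
  = 0.34175 / 1.51146 = 0.22611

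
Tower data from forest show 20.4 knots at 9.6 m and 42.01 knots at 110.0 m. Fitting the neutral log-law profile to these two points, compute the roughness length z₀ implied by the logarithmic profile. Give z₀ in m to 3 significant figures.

Log law: V(z) ∝ ln(z/z₀). With r = V₁/V₂ = 20.4/42.01 = 0.48560,
r · ln(z₂/z₀) = ln(z₁/z₀) ⇒ ln z₀ = (ln z₁ − r·ln z₂)/(1 − r)
ln z₀ = (2.26176 − 0.48560×4.70048) / 0.51440 = -0.0404
z₀ = exp(-0.0404) = 0.9604 m

z₀ ≈ 0.960 m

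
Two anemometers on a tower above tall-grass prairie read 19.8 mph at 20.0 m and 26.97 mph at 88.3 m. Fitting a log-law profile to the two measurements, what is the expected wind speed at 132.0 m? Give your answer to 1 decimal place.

Log law: V ∝ ln(z/z₀). From the pair, with r = V₁/V₂ = 0.73415,
ln z₀ = (ln z₁ − r·ln z₂)/(1 − r) = (2.9957 − 0.73415×4.4807)/0.26585 = -1.1051 → z₀ = 0.3312 m
V₃ = V₁ · ln(z₃/z₀)/ln(z₁/z₀) = 19.8 × 5.9879/4.1009 = 28.9113 mph

28.9 mph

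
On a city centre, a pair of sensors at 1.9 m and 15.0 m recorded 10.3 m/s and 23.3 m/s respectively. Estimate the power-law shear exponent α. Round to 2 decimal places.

α ≈ 0.40

Power law: V₂/V₁ = (z₂/z₁)^α ⇒ α = ln(V₂/V₁) / ln(z₂/z₁)
α = ln(23.3/10.3) / ln(15.0/1.9) = ln(2.2621) / ln(7.8947)
  = 0.81631 / 2.06620 = 0.39508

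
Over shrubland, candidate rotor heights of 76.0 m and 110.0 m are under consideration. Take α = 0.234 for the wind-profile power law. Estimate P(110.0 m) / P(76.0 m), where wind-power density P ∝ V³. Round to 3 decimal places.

Speed ratio: V_B/V_A = (z_B/z_A)^α = (110.0/76.0)^0.234 = (1.4474)^0.234 = 1.09037
Power-density ratio: P_B/P_A = (V_B/V_A)³ = (1.09037)³ = 1.29636

1.296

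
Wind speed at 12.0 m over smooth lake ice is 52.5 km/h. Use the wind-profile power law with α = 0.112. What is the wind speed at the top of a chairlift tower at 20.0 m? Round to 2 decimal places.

Power-law profile: V₂ = V₁ · (z₂/z₁)^α
V₂ = 52.5 × (20.0/12.0)^0.112 = 52.5 × (1.6667)^0.112
    = 52.5 × 1.0589 = 55.5912 km/h

55.59 km/h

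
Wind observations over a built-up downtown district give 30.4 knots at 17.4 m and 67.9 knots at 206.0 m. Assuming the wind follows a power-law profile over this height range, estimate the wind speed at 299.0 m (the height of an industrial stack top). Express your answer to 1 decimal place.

76.6 knots

First find α: α = ln(V₂/V₁)/ln(z₂/z₁) = ln(67.9/30.4)/ln(206.0/17.4) = 0.80359/2.47141 = 0.3252
Extrapolate from 206.0 m to 299.0 m: V₃ = 67.9 × (299.0/206.0)^0.3252 = 67.9 × 1.1288 = 76.6446 knots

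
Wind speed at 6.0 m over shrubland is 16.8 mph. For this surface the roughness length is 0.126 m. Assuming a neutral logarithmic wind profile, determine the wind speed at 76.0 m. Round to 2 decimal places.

Log law: V(z) ∝ ln(z/z₀), so V₂/V₁ = ln(z₂/z₀) / ln(z₁/z₀).
ln(76.0/0.126) = 6.4022, ln(6.0/0.126) = 3.8632
V₂ = 16.8 × 6.4022/3.8632 = 16.8 × 1.6572 = 27.8412 mph

27.84 mph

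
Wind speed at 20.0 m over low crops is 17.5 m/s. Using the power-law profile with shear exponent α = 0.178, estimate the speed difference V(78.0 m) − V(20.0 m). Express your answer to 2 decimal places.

Power law: V₂ = V₁ · (z₂/z₁)^α = 17.5 × (3.9000)^0.178 = 22.2971 m/s
ΔV = 22.2971 − 17.5 = 4.7971 m/s

4.80 m/s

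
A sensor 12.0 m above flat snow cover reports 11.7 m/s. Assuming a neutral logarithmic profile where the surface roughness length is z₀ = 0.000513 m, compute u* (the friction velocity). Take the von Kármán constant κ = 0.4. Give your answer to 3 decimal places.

Log law: V(z) = (u*/κ) · ln(z/z₀) ⇒ u* = κ · V / ln(z/z₀)
u* = 0.4 × 11.7 / ln(12.0/0.000513) = 0.4 × 11.7 / 10.0601
   = 4.6800 / 10.0601 = 0.4652 m/s

u* ≈ 0.465 m/s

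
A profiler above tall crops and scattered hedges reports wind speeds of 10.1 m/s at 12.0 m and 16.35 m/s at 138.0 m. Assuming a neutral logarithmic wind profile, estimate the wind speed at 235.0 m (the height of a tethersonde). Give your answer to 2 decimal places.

17.71 m/s

Log law: V ∝ ln(z/z₀). From the pair, with r = V₁/V₂ = 0.61774,
ln z₀ = (ln z₁ − r·ln z₂)/(1 − r) = (2.4849 − 0.61774×4.9273)/0.38226 = -1.4619 → z₀ = 0.2318 m
V₃ = V₁ · ln(z₃/z₀)/ln(z₁/z₀) = 10.1 × 6.9215/3.9468 = 17.7122 m/s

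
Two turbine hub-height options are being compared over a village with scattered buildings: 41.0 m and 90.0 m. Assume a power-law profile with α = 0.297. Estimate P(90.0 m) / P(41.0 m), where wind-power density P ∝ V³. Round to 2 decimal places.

2.01

Speed ratio: V_B/V_A = (z_B/z_A)^α = (90.0/41.0)^0.297 = (2.1951)^0.297 = 1.26303
Power-density ratio: P_B/P_A = (V_B/V_A)³ = (1.26303)³ = 2.01484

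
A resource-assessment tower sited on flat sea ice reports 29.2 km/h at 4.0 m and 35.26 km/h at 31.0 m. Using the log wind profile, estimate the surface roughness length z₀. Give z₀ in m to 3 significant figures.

Log law: V(z) ∝ ln(z/z₀). With r = V₁/V₂ = 29.2/35.26 = 0.82813,
r · ln(z₂/z₀) = ln(z₁/z₀) ⇒ ln z₀ = (ln z₁ − r·ln z₂)/(1 − r)
ln z₀ = (1.38629 − 0.82813×3.43399) / 0.17187 = -8.4805
z₀ = exp(-8.4805) = 0.0002075 m

z₀ ≈ 0.000207 m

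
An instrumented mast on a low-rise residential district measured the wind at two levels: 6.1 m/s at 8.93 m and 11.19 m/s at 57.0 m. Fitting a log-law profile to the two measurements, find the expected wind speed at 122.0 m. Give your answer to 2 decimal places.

Log law: V ∝ ln(z/z₀). From the pair, with r = V₁/V₂ = 0.54513,
ln z₀ = (ln z₁ − r·ln z₂)/(1 − r) = (2.1894 − 0.54513×4.0431)/0.45487 = -0.0320 → z₀ = 0.9685 m
V₃ = V₁ · ln(z₃/z₀)/ln(z₁/z₀) = 6.1 × 4.8361/2.2214 = 13.2796 m/s

13.28 m/s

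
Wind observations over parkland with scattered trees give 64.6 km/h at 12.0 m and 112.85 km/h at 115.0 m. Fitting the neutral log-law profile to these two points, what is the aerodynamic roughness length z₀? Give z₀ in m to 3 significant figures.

Log law: V(z) ∝ ln(z/z₀). With r = V₁/V₂ = 64.6/112.85 = 0.57244,
r · ln(z₂/z₀) = ln(z₁/z₀) ⇒ ln z₀ = (ln z₁ − r·ln z₂)/(1 − r)
ln z₀ = (2.48491 − 0.57244×4.74493) / 0.42756 = -0.5410
z₀ = exp(-0.5410) = 0.5822 m

z₀ ≈ 0.582 m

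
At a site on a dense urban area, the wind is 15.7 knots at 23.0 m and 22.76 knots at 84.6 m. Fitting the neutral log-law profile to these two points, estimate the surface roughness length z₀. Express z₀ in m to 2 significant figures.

Log law: V(z) ∝ ln(z/z₀). With r = V₁/V₂ = 15.7/22.76 = 0.68981,
r · ln(z₂/z₀) = ln(z₁/z₀) ⇒ ln z₀ = (ln z₁ − r·ln z₂)/(1 − r)
ln z₀ = (3.13549 − 0.68981×4.43793) / 0.31019 = 0.2391
z₀ = exp(0.2391) = 1.270 m

z₀ ≈ 1.3 m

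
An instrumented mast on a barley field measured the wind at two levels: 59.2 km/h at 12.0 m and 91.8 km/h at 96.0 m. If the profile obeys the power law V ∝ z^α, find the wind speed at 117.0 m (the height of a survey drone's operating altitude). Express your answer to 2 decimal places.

First find α: α = ln(V₂/V₁)/ln(z₂/z₁) = ln(91.8/59.2)/ln(96.0/12.0) = 0.43869/2.07944 = 0.2110
Extrapolate from 96.0 m to 117.0 m: V₃ = 91.8 × (117.0/96.0)^0.2110 = 91.8 × 1.0426 = 95.7123 km/h

95.71 km/h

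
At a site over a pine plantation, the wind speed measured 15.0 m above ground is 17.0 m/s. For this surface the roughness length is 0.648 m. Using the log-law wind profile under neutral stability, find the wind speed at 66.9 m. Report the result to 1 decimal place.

25.1 m/s

Log law: V(z) ∝ ln(z/z₀), so V₂/V₁ = ln(z₂/z₀) / ln(z₁/z₀).
ln(66.9/0.648) = 4.6371, ln(15.0/0.648) = 3.1419
V₂ = 17.0 × 4.6371/3.1419 = 17.0 × 1.4759 = 25.0898 m/s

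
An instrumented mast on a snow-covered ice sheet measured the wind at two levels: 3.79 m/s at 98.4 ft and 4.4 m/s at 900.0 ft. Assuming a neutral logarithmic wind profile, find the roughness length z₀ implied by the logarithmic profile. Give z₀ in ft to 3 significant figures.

Log law: V(z) ∝ ln(z/z₀). With r = V₁/V₂ = 3.79/4.4 = 0.86136,
r · ln(z₂/z₀) = ln(z₁/z₀) ⇒ ln z₀ = (ln z₁ − r·ln z₂)/(1 − r)
ln z₀ = (4.58904 − 0.86136×6.80239) / 0.13864 = -9.1628
z₀ = exp(-9.1628) = 0.0001049 ft

z₀ ≈ 0.000105 ft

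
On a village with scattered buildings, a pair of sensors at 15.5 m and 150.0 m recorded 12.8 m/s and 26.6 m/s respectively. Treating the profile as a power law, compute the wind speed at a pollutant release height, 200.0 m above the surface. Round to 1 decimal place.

First find α: α = ln(V₂/V₁)/ln(z₂/z₁) = ln(26.6/12.8)/ln(150.0/15.5) = 0.73147/2.26980 = 0.3223
Extrapolate from 150.0 m to 200.0 m: V₃ = 26.6 × (200.0/150.0)^0.3223 = 26.6 × 1.0971 = 29.1840 m/s

29.2 m/s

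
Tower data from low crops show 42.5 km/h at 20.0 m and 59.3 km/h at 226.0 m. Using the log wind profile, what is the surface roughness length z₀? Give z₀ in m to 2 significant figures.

z₀ ≈ 0.043 m

Log law: V(z) ∝ ln(z/z₀). With r = V₁/V₂ = 42.5/59.3 = 0.71669,
r · ln(z₂/z₀) = ln(z₁/z₀) ⇒ ln z₀ = (ln z₁ − r·ln z₂)/(1 − r)
ln z₀ = (2.99573 − 0.71669×5.42053) / 0.28331 = -3.1384
z₀ = exp(-3.1384) = 0.04335 m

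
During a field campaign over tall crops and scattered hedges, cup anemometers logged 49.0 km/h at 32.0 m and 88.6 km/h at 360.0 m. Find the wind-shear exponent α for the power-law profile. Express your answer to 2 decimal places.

Power law: V₂/V₁ = (z₂/z₁)^α ⇒ α = ln(V₂/V₁) / ln(z₂/z₁)
α = ln(88.6/49.0) / ln(360.0/32.0) = ln(1.8082) / ln(11.2500)
  = 0.59231 / 2.42037 = 0.24472

α ≈ 0.24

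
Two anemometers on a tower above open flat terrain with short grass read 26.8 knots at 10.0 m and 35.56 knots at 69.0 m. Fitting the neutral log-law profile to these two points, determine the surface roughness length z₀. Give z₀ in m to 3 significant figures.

z₀ ≈ 0.0271 m

Log law: V(z) ∝ ln(z/z₀). With r = V₁/V₂ = 26.8/35.56 = 0.75366,
r · ln(z₂/z₀) = ln(z₁/z₀) ⇒ ln z₀ = (ln z₁ − r·ln z₂)/(1 − r)
ln z₀ = (2.30259 − 0.75366×4.23411) / 0.24634 = -3.6066
z₀ = exp(-3.6066) = 0.02714 m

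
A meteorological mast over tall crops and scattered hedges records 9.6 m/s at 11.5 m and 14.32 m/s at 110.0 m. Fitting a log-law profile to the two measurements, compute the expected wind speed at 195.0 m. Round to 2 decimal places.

Log law: V ∝ ln(z/z₀). From the pair, with r = V₁/V₂ = 0.67039,
ln z₀ = (ln z₁ − r·ln z₂)/(1 − r) = (2.4423 − 0.67039×4.7005)/0.32961 = -2.1505 → z₀ = 0.1164 m
V₃ = V₁ · ln(z₃/z₀)/ln(z₁/z₀) = 9.6 × 7.4235/4.5928 = 15.5167 m/s

15.52 m/s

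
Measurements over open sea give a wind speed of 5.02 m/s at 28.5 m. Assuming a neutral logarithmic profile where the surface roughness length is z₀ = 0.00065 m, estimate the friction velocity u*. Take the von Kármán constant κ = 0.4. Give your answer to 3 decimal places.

Log law: V(z) = (u*/κ) · ln(z/z₀) ⇒ u* = κ · V / ln(z/z₀)
u* = 0.4 × 5.02 / ln(28.5/0.00065) = 0.4 × 5.02 / 10.6884
   = 2.0080 / 10.6884 = 0.1879 m/s

u* ≈ 0.188 m/s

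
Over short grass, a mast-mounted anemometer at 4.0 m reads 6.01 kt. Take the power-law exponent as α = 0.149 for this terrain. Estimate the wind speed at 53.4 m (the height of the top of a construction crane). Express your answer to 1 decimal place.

8.8 kt

Power-law profile: V₂ = V₁ · (z₂/z₁)^α
V₂ = 6.01 × (53.4/4.0)^0.149 = 6.01 × (13.3500)^0.149
    = 6.01 × 1.4713 = 8.8424 kt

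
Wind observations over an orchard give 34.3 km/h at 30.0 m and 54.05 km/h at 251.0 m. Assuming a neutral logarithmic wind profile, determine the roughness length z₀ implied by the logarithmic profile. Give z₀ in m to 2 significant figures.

Log law: V(z) ∝ ln(z/z₀). With r = V₁/V₂ = 34.3/54.05 = 0.63460,
r · ln(z₂/z₀) = ln(z₁/z₀) ⇒ ln z₀ = (ln z₁ − r·ln z₂)/(1 − r)
ln z₀ = (3.40120 − 0.63460×5.52545) / 0.36540 = -0.2880
z₀ = exp(-0.2880) = 0.7497 m

z₀ ≈ 0.75 m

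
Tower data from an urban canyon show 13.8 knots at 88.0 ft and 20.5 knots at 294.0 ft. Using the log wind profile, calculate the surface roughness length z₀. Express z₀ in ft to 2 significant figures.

Log law: V(z) ∝ ln(z/z₀). With r = V₁/V₂ = 13.8/20.5 = 0.67317,
r · ln(z₂/z₀) = ln(z₁/z₀) ⇒ ln z₀ = (ln z₁ − r·ln z₂)/(1 − r)
ln z₀ = (4.47734 − 0.67317×5.68358) / 0.32683 = 1.9928
z₀ = exp(1.9928) = 7.336 ft

z₀ ≈ 7.3 ft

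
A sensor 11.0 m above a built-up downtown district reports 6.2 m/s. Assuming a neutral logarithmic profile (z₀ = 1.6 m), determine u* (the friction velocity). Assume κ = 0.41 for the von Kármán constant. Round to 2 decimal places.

u* ≈ 1.32 m/s

Log law: V(z) = (u*/κ) · ln(z/z₀) ⇒ u* = κ · V / ln(z/z₀)
u* = 0.41 × 6.2 / ln(11.0/1.6) = 0.41 × 6.2 / 1.9279
   = 2.5420 / 1.9279 = 1.3185 m/s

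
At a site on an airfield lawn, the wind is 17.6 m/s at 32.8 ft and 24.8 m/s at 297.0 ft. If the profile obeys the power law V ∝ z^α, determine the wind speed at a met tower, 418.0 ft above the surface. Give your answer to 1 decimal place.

26.2 m/s

First find α: α = ln(V₂/V₁)/ln(z₂/z₁) = ln(24.8/17.6)/ln(297.0/32.8) = 0.34294/2.20330 = 0.1557
Extrapolate from 297.0 ft to 418.0 ft: V₃ = 24.8 × (418.0/297.0)^0.1557 = 24.8 × 1.0546 = 26.1549 m/s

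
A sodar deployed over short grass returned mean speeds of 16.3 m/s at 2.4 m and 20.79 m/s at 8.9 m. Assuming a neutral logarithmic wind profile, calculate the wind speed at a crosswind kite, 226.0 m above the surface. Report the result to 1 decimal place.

31.9 m/s

Log law: V ∝ ln(z/z₀). From the pair, with r = V₁/V₂ = 0.78403,
ln z₀ = (ln z₁ − r·ln z₂)/(1 − r) = (0.8755 − 0.78403×2.1861)/0.21597 = -3.8823 → z₀ = 0.02060 m
V₃ = V₁ · ln(z₃/z₀)/ln(z₁/z₀) = 16.3 × 9.3029/4.7578 = 31.8712 m/s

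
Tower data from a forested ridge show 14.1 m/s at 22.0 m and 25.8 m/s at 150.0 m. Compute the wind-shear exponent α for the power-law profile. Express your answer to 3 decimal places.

Power law: V₂/V₁ = (z₂/z₁)^α ⇒ α = ln(V₂/V₁) / ln(z₂/z₁)
α = ln(25.8/14.1) / ln(150.0/22.0) = ln(1.8298) / ln(6.8182)
  = 0.60420 / 1.91959 = 0.31475

α ≈ 0.315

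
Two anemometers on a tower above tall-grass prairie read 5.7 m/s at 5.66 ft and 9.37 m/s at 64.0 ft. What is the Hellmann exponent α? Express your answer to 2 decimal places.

α ≈ 0.20

Power law: V₂/V₁ = (z₂/z₁)^α ⇒ α = ln(V₂/V₁) / ln(z₂/z₁)
α = ln(9.37/5.7) / ln(64.0/5.66) = ln(1.6439) / ln(11.3074)
  = 0.49705 / 2.42546 = 0.20493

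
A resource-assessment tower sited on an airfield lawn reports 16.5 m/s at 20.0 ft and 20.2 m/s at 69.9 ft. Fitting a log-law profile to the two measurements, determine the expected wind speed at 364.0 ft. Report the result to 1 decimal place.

Log law: V ∝ ln(z/z₀). From the pair, with r = V₁/V₂ = 0.81683,
ln z₀ = (ln z₁ − r·ln z₂)/(1 − r) = (2.9957 − 0.81683×4.2471)/0.18317 = -2.5845 → z₀ = 0.07543 ft
V₃ = V₁ · ln(z₃/z₀)/ln(z₁/z₀) = 16.5 × 8.4817/5.5803 = 25.0791 m/s

25.1 m/s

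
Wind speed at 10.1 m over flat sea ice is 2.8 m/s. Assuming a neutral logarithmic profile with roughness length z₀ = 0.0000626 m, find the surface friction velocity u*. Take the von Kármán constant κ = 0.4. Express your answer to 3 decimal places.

u* ≈ 0.093 m/s

Log law: V(z) = (u*/κ) · ln(z/z₀) ⇒ u* = κ · V / ln(z/z₀)
u* = 0.4 × 2.8 / ln(10.1/0.0000626) = 0.4 × 2.8 / 11.9913
   = 1.1200 / 11.9913 = 0.0934 m/s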